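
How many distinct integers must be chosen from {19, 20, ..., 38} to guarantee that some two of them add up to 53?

A set avoiding the sum 53 can contain at most one of each pair {x, 53−x}, plus the 4 elements whose complement lies outside the range.
The integers 27, …, 38 (12 of them) are such a set: any two sum to at least 27+28 = 55 > 53.
Pigeonhole: any 13th integer completes one of the 8 pairs, so 13 choices force a sum of 53.

13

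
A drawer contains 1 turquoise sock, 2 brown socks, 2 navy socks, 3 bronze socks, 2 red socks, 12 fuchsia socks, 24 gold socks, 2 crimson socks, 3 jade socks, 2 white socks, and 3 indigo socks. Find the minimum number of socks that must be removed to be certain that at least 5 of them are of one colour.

29

An adversary could hand out at most 4 socks per colour (9 colours run out sooner): 1 + 2 + 2 + 3 + 2 + 4 + 4 + 2 + 3 + 2 + 3 = 28 socks and still no colour has 5.
One more sock lands in a colour already at 4, so 29 draws are enough and 28 are not.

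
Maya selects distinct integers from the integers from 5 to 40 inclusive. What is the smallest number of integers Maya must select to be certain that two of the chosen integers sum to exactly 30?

27

Group the elements by complementary pair {x, 30−x}: {5,25}, {6,24}, {7,23}, …, giving 10 two-element pairs, the single value 15 (it cannot pair with itself since the integers are distinct), and 15 integers whose partner 30−x falls outside [5,40].
Treating each of those 26 groups as a pigeonhole, one can pick one integer per group — 26 integers — with no two summing to 30.
The 27th integer lands in an occupied pair, forcing a sum of 30.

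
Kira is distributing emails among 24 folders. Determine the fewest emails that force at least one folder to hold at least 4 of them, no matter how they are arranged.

73

With 72 emails one could put exactly 3 in each of the 24 folders, and no folder would reach 4.
One more email must land in a folder that already has 3, giving it 4.
So 24 × 3 + 1 = 73 emails are required.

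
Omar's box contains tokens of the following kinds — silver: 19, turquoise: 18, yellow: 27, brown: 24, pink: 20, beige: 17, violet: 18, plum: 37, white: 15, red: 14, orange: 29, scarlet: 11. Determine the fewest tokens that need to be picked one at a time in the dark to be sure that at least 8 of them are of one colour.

85

An adversary could hand out at most 7 tokens per colour: 7 + 7 + 7 + 7 + 7 + 7 + 7 + 7 + 7 + 7 + 7 + 7 = 84 tokens and still no colour has 8.
By pigeonhole, one more token lands in a colour already at 7, so 85 draws are enough and 84 are not.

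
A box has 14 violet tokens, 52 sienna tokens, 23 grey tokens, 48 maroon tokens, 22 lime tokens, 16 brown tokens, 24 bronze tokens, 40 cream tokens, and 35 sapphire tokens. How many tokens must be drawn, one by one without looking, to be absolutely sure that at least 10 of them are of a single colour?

82

An adversary could hand out at most 9 tokens per colour: 9 + 9 + 9 + 9 + 9 + 9 + 9 + 9 + 9 = 81 tokens and still no colour has 10.
One more token lands in a colour already at 9, so 82 draws are enough and 81 are not.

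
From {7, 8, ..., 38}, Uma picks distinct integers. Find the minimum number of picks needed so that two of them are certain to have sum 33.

Group the elements by complementary pair {x, 33−x}: {7,26}, {8,25}, {9,24}, …, giving 10 two-element pairs and 12 integers whose partner 33−x falls outside [7,38].
Treating each of those 22 groups as a pigeonhole, one can pick one integer per group — 22 integers — with no two summing to 33.
The 23rd integer lands in an occupied pair, forcing a sum of 33.

23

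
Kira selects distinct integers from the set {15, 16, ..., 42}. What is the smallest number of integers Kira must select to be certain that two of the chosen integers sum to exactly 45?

21

A set avoiding the sum 45 can contain at most one of each pair {x, 45−x}, plus the 12 elements whose complement lies outside the range.
The integers 23, …, 42 (20 of them) are such a set: any two sum to at least 23+24 = 47 > 45.
By the pigeonhole principle, any 21st integer completes one of the 8 pairs, so 21 choices force a sum of 45.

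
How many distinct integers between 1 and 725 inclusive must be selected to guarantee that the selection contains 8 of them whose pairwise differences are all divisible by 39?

274

Integers whose pairwise differences are multiples of 39 are exactly those sharing a remainder mod 39. Pigeonhole: the 39 residue classes mod 39 are the pigeonholes.
With 273 integers one could put 7 in each residue class and have no class reach 8.
The 274th integer pushes some class to 8, so 39·7 + 1 = 274.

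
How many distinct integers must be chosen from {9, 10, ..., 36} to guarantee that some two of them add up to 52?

19

Group the elements by complementary pair {x, 52−x}: {16,36}, {17,35}, {18,34}, …, giving 10 two-element pairs, the single value 26 (it cannot pair with itself since the integers are distinct), and 7 integers whose partner 52−x falls outside [9,36].
By pigeonhole, treating each of those 18 groups as a pigeonhole, one can pick one integer per group — 18 integers — with no two summing to 52.
The 19th integer lands in an occupied pair, forcing a sum of 52.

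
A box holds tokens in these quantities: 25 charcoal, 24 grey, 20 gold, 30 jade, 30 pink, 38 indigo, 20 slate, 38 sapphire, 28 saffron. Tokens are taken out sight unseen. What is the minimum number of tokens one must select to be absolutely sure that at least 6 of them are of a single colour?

Pigeonhole: the 9 colours are the holes; the tokens drawn are the pigeons.
To avoid 6 of any one colour, the worst case takes at most 5 of each colour.
That gives 5 + 5 + 5 + 5 + 5 + 5 + 5 + 5 + 5 = 45 tokens with no colour reaching 6.
The next token forces some colour to 6, so 45 + 1 = 46.

46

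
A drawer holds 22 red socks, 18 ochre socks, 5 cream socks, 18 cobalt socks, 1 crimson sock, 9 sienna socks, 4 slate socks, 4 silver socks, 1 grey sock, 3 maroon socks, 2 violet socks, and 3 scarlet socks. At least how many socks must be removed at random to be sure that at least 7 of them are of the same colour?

48

Pigeonhole: the 12 colours are the holes; the socks drawn are the pigeons.
To avoid 7 of any one colour, the worst case takes at most 6 of each colour, or every sock of a colour that has fewer than 6.
That gives 6 + 6 + 5 + 6 + 1 + 6 + 4 + 4 + 1 + 3 + 2 + 3 = 47 socks with no colour reaching 7.
The next sock forces some colour to 7, so 47 + 1 = 48.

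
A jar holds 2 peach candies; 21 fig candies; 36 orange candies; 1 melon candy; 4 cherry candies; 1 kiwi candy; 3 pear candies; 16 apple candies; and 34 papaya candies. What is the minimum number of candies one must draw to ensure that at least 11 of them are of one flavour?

52

Put each drawn candy into a box by flavour. The largest draw with every box below 11 takes min(count, 10) from each flavour; flavours with fewer than 10 contribute all they have.
Σ min(cᵢ, 10) = 2 + 10 + 10 + 1 + 4 + 1 + 3 + 10 + 10 = 51.
Draw number 51 + 1 = 52 must push one box to 11.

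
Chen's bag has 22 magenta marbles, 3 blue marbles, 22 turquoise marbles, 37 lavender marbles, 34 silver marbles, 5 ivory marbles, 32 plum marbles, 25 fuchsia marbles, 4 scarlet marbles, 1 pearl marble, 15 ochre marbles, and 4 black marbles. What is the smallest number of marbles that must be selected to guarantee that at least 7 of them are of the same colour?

Put each drawn marble into a box by colour. The largest draw with every box below 7 takes min(count, 6) from each colour; colours with fewer than 6 contribute all they have.
Σ min(cᵢ, 6) = 6 + 3 + 6 + 6 + 6 + 5 + 6 + 6 + 4 + 1 + 6 + 4 = 59.
Draw number 59 + 1 = 60 must push one box to 7.

60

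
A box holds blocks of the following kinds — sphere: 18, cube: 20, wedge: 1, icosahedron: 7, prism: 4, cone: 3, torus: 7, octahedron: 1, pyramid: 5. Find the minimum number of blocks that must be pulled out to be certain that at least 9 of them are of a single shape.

45

Put each drawn block into a box by shape. The largest draw with every box below 9 takes min(count, 8) from each shape; shapes with fewer than 8 contribute all they have.
Σ min(cᵢ, 8) = 8 + 8 + 1 + 7 + 4 + 3 + 7 + 1 + 5 = 44.
Draw number 44 + 1 = 45 must push one box to 9.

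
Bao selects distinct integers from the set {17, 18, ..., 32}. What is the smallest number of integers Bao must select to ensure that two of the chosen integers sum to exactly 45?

11

Two chosen integers sum to 45 exactly when both halves of some pair {x, 45−x} with 17 ≤ x ≤ 45−x ≤ 28 are chosen — 6 such pairs.
The remaining 4 elements (those with no distinct partner in range) can never complete a 45-sum, so the worst case takes all of them and one from each pair: 4 + 6 = 10.
The 11th integer has to be the second member of some pair, so 10 + 1 = 11.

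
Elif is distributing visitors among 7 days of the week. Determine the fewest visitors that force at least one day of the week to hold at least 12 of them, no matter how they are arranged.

78

With 77 visitors one could put exactly 11 in each of the 7 days of the week, and no day of the week would reach 12.
By the pigeonhole principle, one more visitor must land in a day of the week that already has 11, giving it 12.
So 7 × 11 + 1 = 78 visitors are required.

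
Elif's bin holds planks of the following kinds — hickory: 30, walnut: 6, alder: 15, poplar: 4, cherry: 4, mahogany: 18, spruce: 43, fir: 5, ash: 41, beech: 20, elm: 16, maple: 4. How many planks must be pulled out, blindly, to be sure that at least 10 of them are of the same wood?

87

An adversary could hand out at most 9 planks per wood (5 woods run out sooner): 9 + 6 + 9 + 4 + 4 + 9 + 9 + 5 + 9 + 9 + 9 + 4 = 86 planks and still no wood has 10.
By the pigeonhole principle, one more plank lands in a wood already at 9, so 87 draws are enough and 86 are not.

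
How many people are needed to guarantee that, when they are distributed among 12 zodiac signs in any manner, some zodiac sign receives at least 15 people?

169

With 168 people one could put exactly 14 in each of the 12 zodiac signs, and no zodiac sign would reach 15.
Pigeonhole: one more person must land in a zodiac sign that already has 14, giving it 15.
So 12 × 14 + 1 = 169 people are required.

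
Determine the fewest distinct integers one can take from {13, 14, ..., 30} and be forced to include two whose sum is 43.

Group the elements by complementary pair {x, 43−x}: {13,30}, {14,29}, {15,28}, …, giving 9 two-element pairs.
Treating each of those 9 groups as a pigeonhole, one can pick one integer per group — 9 integers — with no two summing to 43.
The 10th integer lands in an occupied pair, forcing a sum of 43.

10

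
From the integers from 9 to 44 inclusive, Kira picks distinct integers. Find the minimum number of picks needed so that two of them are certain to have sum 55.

20

Two chosen integers sum to 55 exactly when both halves of some pair {x, 55−x} with 11 ≤ x ≤ 55−x ≤ 44 are chosen — 17 such pairs.
The remaining 2 elements (those with no distinct partner in range) can never complete a 55-sum, so the worst case takes all of them and one from each pair: 2 + 17 = 19.
The 20th integer has to be the second member of some pair, so 19 + 1 = 20.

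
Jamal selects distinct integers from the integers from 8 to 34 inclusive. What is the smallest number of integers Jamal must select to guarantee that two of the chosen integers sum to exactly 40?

16

A set avoiding the sum 40 can contain at most one of each pair {x, 40−x}, plus the 3 elements whose complement lies outside the range or equal to its own complement.
The integers 20, …, 34 (15 of them) are such a set: any two sum to at least 20+21 = 41 > 40.
Any 16th integer completes one of the 12 pairs, so 16 choices force a sum of 40.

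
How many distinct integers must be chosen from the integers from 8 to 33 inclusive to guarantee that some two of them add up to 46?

17

A set avoiding the sum 46 can contain at most one of each pair {x, 46−x}, plus the 6 elements whose complement lies outside the range or equal to its own complement.
The integers 8, …, 23 (16 of them) are such a set: any two sum to at least 8+9 = 17 and at most 22+23 = 45 < 46.
Pigeonhole: any 17th integer completes one of the 10 pairs, so 17 choices force a sum of 46.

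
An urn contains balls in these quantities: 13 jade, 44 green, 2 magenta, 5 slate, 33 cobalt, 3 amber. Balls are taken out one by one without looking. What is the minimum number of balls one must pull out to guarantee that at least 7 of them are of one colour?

The 6 colours are the holes; the balls drawn are the pigeons.
To avoid 7 of any one colour, the worst case takes at most 6 of each colour, or every ball of a colour that has fewer than 6.
That gives 6 + 6 + 2 + 5 + 6 + 3 = 28 balls with no colour reaching 7.
The next ball forces some colour to 7, so 28 + 1 = 29.

29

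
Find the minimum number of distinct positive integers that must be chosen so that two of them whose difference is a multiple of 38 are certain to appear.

Integers whose pairwise differences are multiples of 38 are exactly those sharing a remainder mod 38. The 38 residue classes mod 38 are the pigeonholes.
With 38 integers one could put 1 in each residue class and have no class reach 2.
The 39th integer pushes some class to 2, so 38·1 + 1 = 39.

39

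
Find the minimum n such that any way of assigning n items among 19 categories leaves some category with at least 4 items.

58

With 57 items one could put exactly 3 in each of the 19 categories, and no category would reach 4.
One more item must land in a category that already has 3, giving it 4.
So 19 × 3 + 1 = 58 items are required.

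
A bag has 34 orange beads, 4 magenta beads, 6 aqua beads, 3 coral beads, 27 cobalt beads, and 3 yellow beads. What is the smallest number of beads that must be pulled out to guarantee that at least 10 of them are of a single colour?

35

Pigeonhole: the 6 colours are the holes; the beads drawn are the pigeons.
To avoid 10 of any one colour, the worst case takes at most 9 of each colour, or every bead of a colour that has fewer than 9.
That gives 9 + 4 + 6 + 3 + 9 + 3 = 34 beads with no colour reaching 10.
The next bead forces some colour to 10, so 34 + 1 = 35.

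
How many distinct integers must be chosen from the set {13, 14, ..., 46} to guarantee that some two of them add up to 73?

A set avoiding the sum 73 can contain at most one of each pair {x, 73−x}, plus the 14 elements whose complement lies outside the range.
The integers 13, …, 36 (24 of them) are such a set: any two sum to at least 13+14 = 27 and at most 35+36 = 71 < 73.
Pigeonhole: any 25th integer completes one of the 10 pairs, so 25 choices force a sum of 73.

25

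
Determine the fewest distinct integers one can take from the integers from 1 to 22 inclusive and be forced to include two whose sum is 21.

Two chosen integers sum to 21 exactly when both halves of some pair {x, 21−x} with 1 ≤ x ≤ 21−x ≤ 20 are chosen — 10 such pairs.
The remaining 2 elements (those with no distinct partner in range) can never complete a 21-sum, so the worst case takes all of them and one from each pair: 2 + 10 = 12.
By pigeonhole, the 13th integer has to be the second member of some pair, so 12 + 1 = 13.

13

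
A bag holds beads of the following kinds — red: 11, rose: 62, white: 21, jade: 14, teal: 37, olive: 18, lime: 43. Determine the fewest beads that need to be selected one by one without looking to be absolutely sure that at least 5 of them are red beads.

200

In the worst case for collecting red beads, every non-red bead comes out first.
There are 62 + 21 + 14 + 37 + 18 + 43 = 195 non-red beads altogether.
After those, each further bead must be red, so 195 + 5 = 200 draws guarantee 5 red beads.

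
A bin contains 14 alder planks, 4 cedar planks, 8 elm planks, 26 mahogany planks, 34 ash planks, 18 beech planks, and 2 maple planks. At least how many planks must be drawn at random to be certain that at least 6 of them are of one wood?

An adversary could hand out at most 5 planks per wood (cedar, maple run out sooner): 5 + 4 + 5 + 5 + 5 + 5 + 2 = 31 planks and still no wood has 6.
Pigeonhole: one more plank lands in a wood already at 5, so 32 draws are enough and 31 are not.

32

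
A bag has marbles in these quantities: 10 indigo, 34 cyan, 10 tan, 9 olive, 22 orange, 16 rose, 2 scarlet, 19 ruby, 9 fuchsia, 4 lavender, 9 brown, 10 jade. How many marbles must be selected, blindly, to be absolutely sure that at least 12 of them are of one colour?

108

Pigeonhole: the 12 colours are the holes; the marbles drawn are the pigeons.
To avoid 12 of any one colour, the worst case takes at most 11 of each colour, or every marble of a colour that has fewer than 11.
That gives 10 + 11 + 10 + 9 + 11 + 11 + 2 + 11 + 9 + 4 + 9 + 10 = 107 marbles with no colour reaching 12.
The next marble forces some colour to 12, so 107 + 1 = 108.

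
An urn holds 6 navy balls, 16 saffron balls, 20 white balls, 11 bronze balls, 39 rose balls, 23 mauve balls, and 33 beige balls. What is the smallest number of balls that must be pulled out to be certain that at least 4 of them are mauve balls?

In the worst case for collecting mauve balls, every non-mauve ball comes out first.
There are 6 + 16 + 20 + 11 + 39 + 33 = 125 non-mauve balls altogether.
After those, each further ball must be mauve, so 125 + 4 = 129 draws guarantee 4 mauve balls.

129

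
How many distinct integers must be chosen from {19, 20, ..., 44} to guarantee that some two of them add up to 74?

Group the elements by complementary pair {x, 74−x}: {30,44}, {31,43}, {32,42}, …, giving 7 two-element pairs, the single value 37 (it cannot pair with itself since the integers are distinct), and 11 integers whose partner 74−x falls outside [19,44].
Treating each of those 19 groups as a pigeonhole, one can pick one integer per group — 19 integers — with no two summing to 74.
The 20th integer lands in an occupied pair, forcing a sum of 74.

20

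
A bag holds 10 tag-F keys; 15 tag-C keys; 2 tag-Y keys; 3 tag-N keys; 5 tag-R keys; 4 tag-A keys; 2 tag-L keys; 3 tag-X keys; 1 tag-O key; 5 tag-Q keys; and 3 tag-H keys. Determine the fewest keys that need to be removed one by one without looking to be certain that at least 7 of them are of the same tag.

41

An adversary could hand out at most 6 keys per tag (9 tags run out sooner): 6 + 6 + 2 + 3 + 5 + 4 + 2 + 3 + 1 + 5 + 3 = 40 keys and still no tag has 7.
By the pigeonhole principle, one more key lands in a tag already at 6, so 41 draws are enough and 40 are not.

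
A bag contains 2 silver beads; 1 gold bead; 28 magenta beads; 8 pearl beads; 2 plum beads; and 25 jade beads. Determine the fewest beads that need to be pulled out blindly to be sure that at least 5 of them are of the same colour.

18

Put each drawn bead into a box by colour. The largest draw with every box below 5 takes min(count, 4) from each colour; colours with fewer than 4 contribute all they have.
Σ min(cᵢ, 4) = 2 + 1 + 4 + 4 + 2 + 4 = 17.
Draw number 17 + 1 = 18 must push one box to 5.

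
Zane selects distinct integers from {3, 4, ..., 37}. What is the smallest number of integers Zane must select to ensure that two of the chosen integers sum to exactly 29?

24

A set avoiding the sum 29 can contain at most one of each pair {x, 29−x}, plus the 11 elements whose complement lies outside the range.
The integers 15, …, 37 (23 of them) are such a set: any two sum to at least 15+16 = 31 > 29.
By pigeonhole, any 24th integer completes one of the 12 pairs, so 24 choices force a sum of 29.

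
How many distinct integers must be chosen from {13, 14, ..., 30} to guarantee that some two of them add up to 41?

11

Group the elements by complementary pair {x, 41−x}: {13,28}, {14,27}, {15,26}, …, giving 8 two-element pairs and 2 integers whose partner 41−x falls outside [13,30].
By the pigeonhole principle, treating each of those 10 groups as a pigeonhole, one can pick one integer per group — 10 integers — with no two summing to 41.
The 11th integer lands in an occupied pair, forcing a sum of 41.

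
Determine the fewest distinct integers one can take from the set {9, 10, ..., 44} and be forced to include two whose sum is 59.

22

A set avoiding the sum 59 can contain at most one of each pair {x, 59−x}, plus the 6 elements whose complement lies outside the range.
The integers 9, …, 29 (21 of them) are such a set: any two sum to at least 9+10 = 19 and at most 28+29 = 57 < 59.
By pigeonhole, any 22nd integer completes one of the 15 pairs, so 22 choices force a sum of 59.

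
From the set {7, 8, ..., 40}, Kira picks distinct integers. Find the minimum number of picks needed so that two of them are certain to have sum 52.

21

Group the elements by complementary pair {x, 52−x}: {12,40}, {13,39}, {14,38}, …, giving 14 two-element pairs; the single value 26 (it cannot pair with itself since the integers are distinct); and 5 integers whose partner 52−x falls outside [7,40].
By the pigeonhole principle, treating each of those 20 groups as a pigeonhole, one can pick one integer per group — 20 integers — with no two summing to 52.
The 21st integer lands in an occupied pair, forcing a sum of 52.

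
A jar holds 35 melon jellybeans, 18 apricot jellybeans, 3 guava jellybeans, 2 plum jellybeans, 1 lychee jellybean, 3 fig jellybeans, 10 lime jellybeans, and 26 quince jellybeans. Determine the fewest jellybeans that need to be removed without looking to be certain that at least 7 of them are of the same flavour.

By pigeonhole, put each drawn jellybean into a box by flavour. The largest draw with every box below 7 takes min(count, 6) from each flavour; flavours with fewer than 6 contribute all they have.
Σ min(cᵢ, 6) = 6 + 6 + 3 + 2 + 1 + 3 + 6 + 6 = 33.
Draw number 33 + 1 = 34 must push one box to 7.

34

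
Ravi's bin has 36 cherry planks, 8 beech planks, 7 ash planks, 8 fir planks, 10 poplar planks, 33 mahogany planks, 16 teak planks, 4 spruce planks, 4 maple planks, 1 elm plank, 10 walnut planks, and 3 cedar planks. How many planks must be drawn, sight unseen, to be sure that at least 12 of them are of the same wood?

89

An adversary could hand out at most 11 planks per wood (9 woods run out sooner): 11 + 8 + 7 + 8 + 10 + 11 + 11 + 4 + 4 + 1 + 10 + 3 = 88 planks and still no wood has 12.
By the pigeonhole principle, one more plank lands in a wood already at 11, so 89 draws are enough and 88 are not.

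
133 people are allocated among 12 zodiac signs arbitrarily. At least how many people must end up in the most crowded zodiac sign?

The 12 zodiac signs are the holes and the 133 people are the pigeons.
If every zodiac sign held at most 11 people, the total would be at most 12 × 11 = 132, which is less than 133.
So some zodiac sign holds at least ⌈133/12⌉ = 12 people.

12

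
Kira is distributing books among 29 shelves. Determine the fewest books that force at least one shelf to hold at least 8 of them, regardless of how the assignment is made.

204

With 203 books one could put exactly 7 in each of the 29 shelves, and no shelf would reach 8.
One more book must land in a shelf that already has 7, giving it 8.
So 29 × 7 + 1 = 204 books are required.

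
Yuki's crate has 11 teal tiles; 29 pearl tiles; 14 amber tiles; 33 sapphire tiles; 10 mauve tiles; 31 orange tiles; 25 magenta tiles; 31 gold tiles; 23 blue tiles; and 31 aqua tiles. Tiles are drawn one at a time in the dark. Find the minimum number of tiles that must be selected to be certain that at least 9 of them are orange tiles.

In the worst case for collecting orange tiles, every non-orange tile comes out first.
There are 11 + 29 + 14 + 33 + 10 + 25 + 31 + 23 + 31 = 207 non-orange tiles altogether.
After those, each further tile must be orange, so 207 + 9 = 216 draws guarantee 9 orange tiles.

216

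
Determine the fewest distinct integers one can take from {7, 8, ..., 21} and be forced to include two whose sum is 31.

10

Group the elements by complementary pair {x, 31−x}: {10,21}, {11,20}, {12,19}, …, giving 6 two-element pairs and 3 integers whose partner 31−x falls outside [7,21].
By the pigeonhole principle, treating each of those 9 groups as a pigeonhole, one can pick one integer per group — 9 integers — with no two summing to 31.
The 10th integer lands in an occupied pair, forcing a sum of 31.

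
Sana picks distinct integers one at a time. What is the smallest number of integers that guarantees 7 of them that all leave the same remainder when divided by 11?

The 11 residue classes mod 11 are the pigeonholes.
With 66 integers one could put 6 in each residue class and have no class reach 7.
The 67th integer pushes some class to 7, so 11·6 + 1 = 67.

67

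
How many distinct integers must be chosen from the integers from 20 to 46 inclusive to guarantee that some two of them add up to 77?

20

Two chosen integers sum to 77 exactly when both halves of some pair {x, 77−x} with 31 ≤ x ≤ 77−x ≤ 46 are chosen — 8 such pairs.
The remaining 11 elements (those with no distinct partner in range) can never complete a 77-sum, so the worst case takes all of them and one from each pair: 11 + 8 = 19.
Pigeonhole: the 20th integer has to be the second member of some pair, so 19 + 1 = 20.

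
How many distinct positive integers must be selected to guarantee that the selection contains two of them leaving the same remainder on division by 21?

The 21 residue classes mod 21 are the pigeonholes.
With 21 integers one could put 1 in each residue class and have no class reach 2.
The 22nd integer pushes some class to 2, so 21·1 + 1 = 22.

22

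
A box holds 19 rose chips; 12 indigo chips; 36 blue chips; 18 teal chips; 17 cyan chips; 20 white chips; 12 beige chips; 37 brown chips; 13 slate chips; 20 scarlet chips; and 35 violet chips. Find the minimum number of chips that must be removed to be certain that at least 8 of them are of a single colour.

78

An adversary could hand out at most 7 chips per colour: 7 + 7 + 7 + 7 + 7 + 7 + 7 + 7 + 7 + 7 + 7 = 77 chips and still no colour has 8.
One more chip lands in a colour already at 7, so 78 draws are enough and 77 are not.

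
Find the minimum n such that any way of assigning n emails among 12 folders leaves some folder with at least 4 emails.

37

With 36 emails one could put exactly 3 in each of the 12 folders, and no folder would reach 4.
By the pigeonhole principle, one more email must land in a folder that already has 3, giving it 4.
So 12 × 3 + 1 = 37 emails are required.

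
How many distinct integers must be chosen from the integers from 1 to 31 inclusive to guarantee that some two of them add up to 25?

20

Group the elements by complementary pair {x, 25−x}: {1,24}, {2,23}, {3,22}, …, giving 12 two-element pairs and 7 integers whose partner 25−x falls outside [1,31].
Treating each of those 19 groups as a pigeonhole, one can pick one integer per group — 19 integers — with no two summing to 25.
The 20th integer lands in an occupied pair, forcing a sum of 25.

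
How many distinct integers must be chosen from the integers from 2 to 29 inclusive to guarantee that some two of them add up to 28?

17

Two chosen integers sum to 28 exactly when both halves of some pair {x, 28−x} with 2 ≤ x ≤ 28−x ≤ 26 are chosen — 12 such pairs.
The remaining 4 elements (those with no distinct partner in range) can never complete a 28-sum, so the worst case takes all of them and one from each pair: 4 + 12 = 16.
Pigeonhole: the 17th integer has to be the second member of some pair, so 16 + 1 = 17.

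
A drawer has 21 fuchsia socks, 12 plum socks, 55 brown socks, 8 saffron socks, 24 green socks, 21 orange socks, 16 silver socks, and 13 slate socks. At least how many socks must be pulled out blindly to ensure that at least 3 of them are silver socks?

157

In the worst case for collecting silver socks, every non-silver sock comes out first.
There are 21 + 12 + 55 + 8 + 24 + 21 + 13 = 154 non-silver socks altogether.
After those, each further sock must be silver, so 154 + 3 = 157 draws guarantee 3 silver socks.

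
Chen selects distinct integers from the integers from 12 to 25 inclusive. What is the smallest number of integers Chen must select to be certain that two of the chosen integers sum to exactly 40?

Two chosen integers sum to 40 exactly when both halves of some pair {x, 40−x} with 15 ≤ x ≤ 40−x ≤ 25 are chosen — 5 such pairs.
The remaining 4 elements (those with no distinct partner in range) can never complete a 40-sum, so the worst case takes all of them and one from each pair: 4 + 5 = 9.
Pigeonhole: the 10th integer has to be the second member of some pair, so 9 + 1 = 10.

10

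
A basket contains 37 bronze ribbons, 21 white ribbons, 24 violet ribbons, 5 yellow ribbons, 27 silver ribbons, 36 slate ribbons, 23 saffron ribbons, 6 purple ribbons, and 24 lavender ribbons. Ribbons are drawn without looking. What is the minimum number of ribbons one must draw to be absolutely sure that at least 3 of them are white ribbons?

In the worst case for collecting white ribbons, every non-white ribbon comes out first.
There are 37 + 24 + 5 + 27 + 36 + 23 + 6 + 24 = 182 non-white ribbons altogether.
After those, each further ribbon must be white, so 182 + 3 = 185 draws guarantee 3 white ribbons.

185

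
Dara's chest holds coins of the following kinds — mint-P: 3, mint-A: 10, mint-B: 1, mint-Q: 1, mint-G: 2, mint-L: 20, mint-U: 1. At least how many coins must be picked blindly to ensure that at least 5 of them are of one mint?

The 7 mints are the holes; the coins drawn are the pigeons.
To avoid 5 of any one mint, the worst case takes at most 4 of each mint, or every coin of a mint that has fewer than 4.
That gives 3 + 4 + 1 + 1 + 2 + 4 + 1 = 16 coins with no mint reaching 5.
The next coin forces some mint to 5, so 16 + 1 = 17.

17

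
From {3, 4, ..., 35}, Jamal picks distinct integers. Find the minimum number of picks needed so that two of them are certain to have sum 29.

A set avoiding the sum 29 can contain at most one of each pair {x, 29−x}, plus the 9 elements whose complement lies outside the range.
The integers 15, …, 35 (21 of them) are such a set: any two sum to at least 15+16 = 31 > 29.
Pigeonhole: any 22nd integer completes one of the 12 pairs, so 22 choices force a sum of 29.

22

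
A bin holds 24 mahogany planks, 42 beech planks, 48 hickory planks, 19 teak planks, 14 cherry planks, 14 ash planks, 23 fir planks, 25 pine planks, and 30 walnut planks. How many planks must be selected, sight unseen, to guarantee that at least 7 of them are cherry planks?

In the worst case for collecting cherry planks, every non-cherry plank comes out first.
There are 24 + 42 + 48 + 19 + 14 + 23 + 25 + 30 = 225 non-cherry planks altogether.
After those, each further plank must be cherry, so 225 + 7 = 232 draws guarantee 7 cherry planks.

232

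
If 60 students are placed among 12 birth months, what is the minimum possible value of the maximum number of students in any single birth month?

5

The 12 birth months are the holes and the 60 students are the pigeons.
If every birth month held at most 4 students, the total would be at most 12 × 4 = 48, which is less than 60.
So some birth month holds at least ⌈60/12⌉ = 5 students.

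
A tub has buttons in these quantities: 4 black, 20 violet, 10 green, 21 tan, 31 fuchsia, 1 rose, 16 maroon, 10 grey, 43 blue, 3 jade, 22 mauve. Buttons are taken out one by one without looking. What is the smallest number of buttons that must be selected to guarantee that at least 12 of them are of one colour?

An adversary could hand out at most 11 buttons per colour (5 colours run out sooner): 4 + 11 + 10 + 11 + 11 + 1 + 11 + 10 + 11 + 3 + 11 = 94 buttons and still no colour has 12.
One more button lands in a colour already at 11, so 95 draws are enough and 94 are not.

95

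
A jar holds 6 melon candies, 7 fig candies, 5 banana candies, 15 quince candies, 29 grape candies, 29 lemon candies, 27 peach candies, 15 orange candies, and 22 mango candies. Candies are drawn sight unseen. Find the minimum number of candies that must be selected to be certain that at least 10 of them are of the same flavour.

By pigeonhole, put each drawn candy into a box by flavour. The largest draw with every box below 10 takes min(count, 9) from each flavour; flavours with fewer than 9 contribute all they have.
Σ min(cᵢ, 9) = 6 + 7 + 5 + 9 + 9 + 9 + 9 + 9 + 9 = 72.
Draw number 72 + 1 = 73 must push one box to 10.

73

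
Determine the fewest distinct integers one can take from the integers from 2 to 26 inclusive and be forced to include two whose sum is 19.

18

Group the elements by complementary pair {x, 19−x}: {2,17}, {3,16}, {4,15}, …, giving 8 two-element pairs and 9 integers whose partner 19−x falls outside [2,26].
Treating each of those 17 groups as a pigeonhole, one can pick one integer per group — 17 integers — with no two summing to 19.
The 18th integer lands in an occupied pair, forcing a sum of 19.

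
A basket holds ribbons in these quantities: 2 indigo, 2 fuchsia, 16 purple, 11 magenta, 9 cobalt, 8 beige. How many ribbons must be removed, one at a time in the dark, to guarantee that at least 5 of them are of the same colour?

Pigeonhole: the 6 colours are the holes; the ribbons drawn are the pigeons.
To avoid 5 of any one colour, the worst case takes at most 4 of each colour, or every ribbon of a colour that has fewer than 4.
That gives 2 + 2 + 4 + 4 + 4 + 4 = 20 ribbons with no colour reaching 5.
The next ribbon forces some colour to 5, so 20 + 1 = 21.

21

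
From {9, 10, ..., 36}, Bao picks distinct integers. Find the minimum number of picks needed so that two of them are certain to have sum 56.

21

Group the elements by complementary pair {x, 56−x}: {20,36}, {21,35}, {22,34}, …, giving 8 two-element pairs, the single value 28 (it cannot pair with itself since the integers are distinct), and 11 integers whose partner 56−x falls outside [9,36].
Pigeonhole: treating each of those 20 groups as a pigeonhole, one can pick one integer per group — 20 integers — with no two summing to 56.
The 21st integer lands in an occupied pair, forcing a sum of 56.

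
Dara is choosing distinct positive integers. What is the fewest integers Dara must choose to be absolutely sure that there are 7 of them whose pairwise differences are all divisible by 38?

229

Integers whose pairwise differences are multiples of 38 are exactly those sharing a remainder mod 38. The 38 residue classes mod 38 are the pigeonholes.
With 228 integers one could put 6 in each residue class and have no class reach 7.
The 229th integer pushes some class to 7, so 38·6 + 1 = 229.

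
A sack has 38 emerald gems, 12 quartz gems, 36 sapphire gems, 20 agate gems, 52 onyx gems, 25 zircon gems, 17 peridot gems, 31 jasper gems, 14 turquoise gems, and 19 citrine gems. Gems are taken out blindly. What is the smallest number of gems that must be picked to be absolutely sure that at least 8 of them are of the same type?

An adversary could hand out at most 7 gems per type: 7 + 7 + 7 + 7 + 7 + 7 + 7 + 7 + 7 + 7 = 70 gems and still no type has 8.
By the pigeonhole principle, one more gem lands in a type already at 7, so 71 draws are enough and 70 are not.

71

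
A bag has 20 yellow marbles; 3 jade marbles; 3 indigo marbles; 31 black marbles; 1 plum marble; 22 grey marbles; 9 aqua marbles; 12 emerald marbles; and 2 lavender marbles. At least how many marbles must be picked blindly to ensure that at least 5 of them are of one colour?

30

An adversary could hand out at most 4 marbles per colour (4 colours run out sooner): 4 + 3 + 3 + 4 + 1 + 4 + 4 + 4 + 2 = 29 marbles and still no colour has 5.
By the pigeonhole principle, one more marble lands in a colour already at 4, so 30 draws are enough and 29 are not.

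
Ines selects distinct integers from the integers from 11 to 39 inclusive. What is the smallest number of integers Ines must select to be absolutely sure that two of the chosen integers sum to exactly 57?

Two chosen integers sum to 57 exactly when both halves of some pair {x, 57−x} with 18 ≤ x ≤ 57−x ≤ 39 are chosen — 11 such pairs.
The remaining 7 elements (those with no distinct partner in range) can never complete a 57-sum, so the worst case takes all of them and one from each pair: 7 + 11 = 18.
The 19th integer has to be the second member of some pair, so 18 + 1 = 19.

19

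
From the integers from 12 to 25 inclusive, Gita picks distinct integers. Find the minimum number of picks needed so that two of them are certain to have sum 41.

Group the elements by complementary pair {x, 41−x}: {16,25}, {17,24}, {18,23}, …, giving 5 two-element pairs and 4 integers whose partner 41−x falls outside [12,25].
Treating each of those 9 groups as a pigeonhole, one can pick one integer per group — 9 integers — with no two summing to 41.
The 10th integer lands in an occupied pair, forcing a sum of 41.

10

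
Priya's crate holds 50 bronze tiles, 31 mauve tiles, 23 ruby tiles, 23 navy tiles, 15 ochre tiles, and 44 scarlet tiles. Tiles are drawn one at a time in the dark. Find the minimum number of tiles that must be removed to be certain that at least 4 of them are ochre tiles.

In the worst case for collecting ochre tiles, every non-ochre tile comes out first.
There are 50 + 31 + 23 + 23 + 44 = 171 non-ochre tiles altogether.
After those, each further tile must be ochre, so 171 + 4 = 175 draws guarantee 4 ochre tiles.

175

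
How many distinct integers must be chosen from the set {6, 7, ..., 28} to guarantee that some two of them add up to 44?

Group the elements by complementary pair {x, 44−x}: {16,28}, {17,27}, {18,26}, …, giving 6 two-element pairs, the single value 22 (it cannot pair with itself since the integers are distinct), and 10 integers whose partner 44−x falls outside [6,28].
Pigeonhole: treating each of those 17 groups as a pigeonhole, one can pick one integer per group — 17 integers — with no two summing to 44.
The 18th integer lands in an occupied pair, forcing a sum of 44.

18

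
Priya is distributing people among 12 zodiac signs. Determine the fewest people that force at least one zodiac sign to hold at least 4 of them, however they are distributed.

37

With 36 people one could put exactly 3 in each of the 12 zodiac signs, and no zodiac sign would reach 4.
One more person must land in a zodiac sign that already has 3, giving it 4.
So 12 × 3 + 1 = 37 people are required.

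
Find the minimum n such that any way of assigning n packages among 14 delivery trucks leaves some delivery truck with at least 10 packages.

127

With 126 packages one could put exactly 9 in each of the 14 delivery trucks, and no delivery truck would reach 10.
One more package must land in a delivery truck that already has 9, giving it 10.
So 14 × 9 + 1 = 127 packages are required.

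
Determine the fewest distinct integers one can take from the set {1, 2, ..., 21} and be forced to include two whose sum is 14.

16

Group the elements by complementary pair {x, 14−x}: {1,13}, {2,12}, {3,11}, …, giving 6 two-element pairs, the single value 7 (it cannot pair with itself since the integers are distinct), and 8 integers whose partner 14−x falls outside [1,21].
By the pigeonhole principle, treating each of those 15 groups as a pigeonhole, one can pick one integer per group — 15 integers — with no two summing to 14.
The 16th integer lands in an occupied pair, forcing a sum of 14.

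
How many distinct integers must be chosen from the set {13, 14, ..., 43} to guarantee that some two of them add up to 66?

Two chosen integers sum to 66 exactly when both halves of some pair {x, 66−x} with 23 ≤ x ≤ 66−x ≤ 43 are chosen — 10 such pairs.
The remaining 11 elements (those with no distinct partner in range) can never complete a 66-sum, so the worst case takes all of them and one from each pair: 11 + 10 = 21.
The 22nd integer has to be the second member of some pair, so 21 + 1 = 22.

22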